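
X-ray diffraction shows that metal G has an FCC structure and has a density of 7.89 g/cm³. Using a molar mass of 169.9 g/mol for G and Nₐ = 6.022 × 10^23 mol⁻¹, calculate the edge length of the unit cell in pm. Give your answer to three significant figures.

523 pm

With Z = 4 atoms per FCC cell, a³ = Z·M/(N_A·ρ) = 4 × 169.9 / (6.022 × 10²³ × 7.890 g/cm³) = 1.430 × 10^-22 cm³.
a = (1.430 × 10^-22)^(1/3) = 5.230 × 10^-8 cm = 523 pm.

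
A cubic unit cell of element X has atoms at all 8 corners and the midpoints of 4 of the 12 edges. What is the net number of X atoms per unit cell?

2

Corner atoms are shared by 8 cells (1/8 each), edge atoms by 4 (1/4 each).
Net atoms = 8 × 1/8 + 4 × 1/4 = 1 + 1 = 2.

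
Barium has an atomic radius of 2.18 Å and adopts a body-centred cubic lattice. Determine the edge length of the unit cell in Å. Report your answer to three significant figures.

5.03 Å

In a BCC lattice, atoms touch along the body diagonal, so √3·a = 4r.
a = 4r/√3 = 4 × 2.18 / 1.7321 = 5.03 Å.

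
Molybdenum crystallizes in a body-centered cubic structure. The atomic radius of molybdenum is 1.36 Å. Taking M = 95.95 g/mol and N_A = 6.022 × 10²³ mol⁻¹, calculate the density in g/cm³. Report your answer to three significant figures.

10.3 g/cm³

In a BCC lattice, atoms touch along the body diagonal, so √3·a = 4r, giving a = 3.141 Å = 3.141 × 10^-8 cm.
With Z = 2, ρ = Z·M/(N_A·a³) = 2 × 95.95 / (6.022 × 10²³ × 3.098 × 10^-23) = 10.29 g/cm³.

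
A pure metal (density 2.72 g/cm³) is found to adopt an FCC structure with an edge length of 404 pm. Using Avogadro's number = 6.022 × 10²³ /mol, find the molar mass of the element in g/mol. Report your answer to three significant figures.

27.0 g/mol

An FCC cell has Z = 4 atoms; a = 4.040 × 10^-8 cm.
M = ρ·N_A·a³/Z = 2.72 × 6.022 × 10²³ × 6.594 × 10^-23 / 4 = 27.0 g/mol.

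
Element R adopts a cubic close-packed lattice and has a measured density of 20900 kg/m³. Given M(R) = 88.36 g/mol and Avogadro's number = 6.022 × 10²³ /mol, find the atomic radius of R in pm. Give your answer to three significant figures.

107 pm

For an FCC cell (Z = 4), a³ = Z·M/(N_A·ρ) = 4 × 88.36 / (6.022 × 10²³ × 20.90) = 2.808 × 10^-23 cm³, so a = 3.040 × 10^-8 cm = 304.0 pm.
Atoms touch along the face diagonal, so √2·a = 4r, so r = 0.3536 × a = 107 pm.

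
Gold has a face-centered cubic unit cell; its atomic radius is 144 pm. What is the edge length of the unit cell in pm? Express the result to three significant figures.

407 pm

In an FCC lattice, atoms touch along the face diagonal, so √2·a = 4r.
a = 4r/√2 = 4 × 144 / 1.4142 = 407 pm.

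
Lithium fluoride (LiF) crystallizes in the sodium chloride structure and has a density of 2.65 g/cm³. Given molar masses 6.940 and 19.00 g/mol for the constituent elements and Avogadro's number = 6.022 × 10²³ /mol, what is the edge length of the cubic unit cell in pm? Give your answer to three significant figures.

M(LiF) = 25.94 g/mol; Z = 4 formula units per cell.
a³ = Z·M/(N_A·ρ) = 4 × 25.94 / (6.022 × 10²³ × 2.65) = 6.502 × 10^-23 cm³, so a = 4.021 × 10^-8 cm = 402 pm.

402 pm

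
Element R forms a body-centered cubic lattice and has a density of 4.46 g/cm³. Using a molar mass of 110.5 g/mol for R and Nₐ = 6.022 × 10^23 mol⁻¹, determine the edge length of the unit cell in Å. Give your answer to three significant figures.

4.35 Å

With Z = 2 atoms per BCC cell, a³ = Z·M/(N_A·ρ) = 2 × 110.5 / (6.022 × 10²³ × 4.460 g/cm³) = 8.228 × 10^-23 cm³.
a = (8.228 × 10^-23)^(1/3) = 4.349 × 10^-8 cm = 4.35 Å.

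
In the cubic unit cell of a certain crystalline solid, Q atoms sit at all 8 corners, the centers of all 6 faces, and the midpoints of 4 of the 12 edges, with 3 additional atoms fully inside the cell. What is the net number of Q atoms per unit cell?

8

Corner atoms are shared by 8 cells (1/8 each), face atoms by 2 (1/2 each), edge atoms by 4 (1/4 each), interior atoms are unshared.
Net atoms = 8 × 1/8 + 6 × 1/2 + 4 × 1/4 + 3 = 1 + 3 + 1 + 3 = 8.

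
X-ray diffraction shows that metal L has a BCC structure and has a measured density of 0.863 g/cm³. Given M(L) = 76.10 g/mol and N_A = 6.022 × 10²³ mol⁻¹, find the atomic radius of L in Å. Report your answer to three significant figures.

2.88 Å

For a BCC cell (Z = 2), a³ = Z·M/(N_A·ρ) = 2 × 76.10 / (6.022 × 10²³ × 0.8630) = 2.929 × 10^-22 cm³, so a = 6.641 × 10^-8 cm = 6.641 Å.
Atoms touch along the body diagonal, so √3·a = 4r, so r = 0.4330 × a = 2.88 Å.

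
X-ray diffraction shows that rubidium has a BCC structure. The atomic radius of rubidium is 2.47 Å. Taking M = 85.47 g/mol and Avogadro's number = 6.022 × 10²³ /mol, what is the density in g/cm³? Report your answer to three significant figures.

In a BCC lattice, atoms touch along the body diagonal, so √3·a = 4r, giving a = 5.704 Å = 5.704 × 10^-8 cm.
With Z = 2, ρ = Z·M/(N_A·a³) = 2 × 85.47 / (6.022 × 10²³ × 1.856 × 10^-22) = 1.529 g/cm³.

1.53 g/cm³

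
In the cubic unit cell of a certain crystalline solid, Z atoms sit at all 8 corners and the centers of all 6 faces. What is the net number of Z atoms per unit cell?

Corner atoms are shared by 8 cells (1/8 each), face atoms by 2 (1/2 each).
Net atoms = 8 × 1/8 + 6 × 1/2 = 1 + 3 = 4.

4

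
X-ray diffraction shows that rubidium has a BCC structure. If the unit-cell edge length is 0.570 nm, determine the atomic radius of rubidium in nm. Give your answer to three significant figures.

In a BCC lattice, atoms touch along the body diagonal, so √3·a = 4r.
r = √3·a/4 = 1.7321 × 0.570 / 4 = 0.247 nm.

0.247 nm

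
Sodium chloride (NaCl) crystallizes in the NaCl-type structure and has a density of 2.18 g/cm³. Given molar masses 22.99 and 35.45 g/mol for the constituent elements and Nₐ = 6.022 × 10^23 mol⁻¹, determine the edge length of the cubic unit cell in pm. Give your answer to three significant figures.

563 pm

M(NaCl) = 58.44 g/mol; Z = 4 formula units per cell.
a³ = Z·M/(N_A·ρ) = 4 × 58.44 / (6.022 × 10²³ × 2.18) = 1.781 × 10^-22 cm³, so a = 5.626 × 10^-8 cm = 563 pm.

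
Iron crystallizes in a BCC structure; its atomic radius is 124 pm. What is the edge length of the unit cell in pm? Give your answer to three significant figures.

In a BCC lattice, atoms touch along the body diagonal, so √3·a = 4r.
a = 4r/√3 = 4 × 124 / 1.7321 = 286 pm.

286 pm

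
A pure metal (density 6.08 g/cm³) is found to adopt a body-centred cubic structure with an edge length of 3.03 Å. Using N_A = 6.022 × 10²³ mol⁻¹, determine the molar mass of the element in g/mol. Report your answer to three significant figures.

50.9 g/mol

A BCC cell has Z = 2 atoms; a = 3.030 × 10^-8 cm.
M = ρ·N_A·a³/Z = 6.08 × 6.022 × 10²³ × 2.782 × 10^-23 / 2 = 50.9 g/mol.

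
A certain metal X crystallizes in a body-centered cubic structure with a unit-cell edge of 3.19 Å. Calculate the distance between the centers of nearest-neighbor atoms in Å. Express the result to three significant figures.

In a BCC structure, atoms touch along the body diagonal, so √3·a = 4r; the nearest-neighbor distance equals 2r = 0.8660·a.
d = 0.8660 × 3.19 = 2.76 Å.

2.76 Å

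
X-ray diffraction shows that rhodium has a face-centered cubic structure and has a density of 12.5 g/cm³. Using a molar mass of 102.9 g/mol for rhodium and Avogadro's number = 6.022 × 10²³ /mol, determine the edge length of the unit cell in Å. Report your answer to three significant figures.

With Z = 4 atoms per FCC cell, a³ = Z·M/(N_A·ρ) = 4 × 102.9 / (6.022 × 10²³ × 12.50 g/cm³) = 5.468 × 10^-23 cm³.
a = (5.468 × 10^-23)^(1/3) = 3.796 × 10^-8 cm = 3.80 Å.

3.80 Å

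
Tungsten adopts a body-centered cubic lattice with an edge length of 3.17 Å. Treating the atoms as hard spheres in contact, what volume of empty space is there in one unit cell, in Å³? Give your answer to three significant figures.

10.2 Å³

In a BCC lattice atoms touch along the body diagonal, so √3·a = 4r, so r = 0.4330a = 1.373 Å.
V_cell = a³ = 31.86 Å³; V_atoms = 2 × (4/3)πr³ = 21.67 Å³.
Empty space = 31.86 − 21.67 = 10.2 Å³.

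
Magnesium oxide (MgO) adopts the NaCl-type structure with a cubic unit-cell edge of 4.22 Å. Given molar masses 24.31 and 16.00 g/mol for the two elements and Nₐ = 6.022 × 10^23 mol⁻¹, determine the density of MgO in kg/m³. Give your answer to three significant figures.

3560 kg/m³

The NaCl-type structure contains Z = 4 formula units per cell; M(MgO) = 24.31 + 16.00 = 40.31 g/mol.
a³ = (4.220 × 10^-8 cm)³ = 7.515 × 10^-23 cm³.
ρ = 4 × 40.31 / (6.022 × 10²³ × 7.515 × 10^-23) = 3.563 g/cm³ = 3560 kg/m³.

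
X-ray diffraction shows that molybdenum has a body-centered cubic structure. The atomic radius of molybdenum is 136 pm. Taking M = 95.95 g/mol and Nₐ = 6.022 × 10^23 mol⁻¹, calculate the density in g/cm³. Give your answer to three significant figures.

10.3 g/cm³

In a BCC lattice, atoms touch along the body diagonal, so √3·a = 4r, giving a = 314.1 pm = 3.141 × 10^-8 cm.
With Z = 2, ρ = Z·M/(N_A·a³) = 2 × 95.95 / (6.022 × 10²³ × 3.098 × 10^-23) = 10.29 g/cm³.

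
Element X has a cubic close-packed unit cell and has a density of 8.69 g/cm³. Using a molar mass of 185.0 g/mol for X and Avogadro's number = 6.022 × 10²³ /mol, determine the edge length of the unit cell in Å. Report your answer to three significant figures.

With Z = 4 atoms per FCC cell, a³ = Z·M/(N_A·ρ) = 4 × 185.0 / (6.022 × 10²³ × 8.690 g/cm³) = 1.414 × 10^-22 cm³.
a = (1.414 × 10^-22)^(1/3) = 5.210 × 10^-8 cm = 5.21 Å.

5.21 Å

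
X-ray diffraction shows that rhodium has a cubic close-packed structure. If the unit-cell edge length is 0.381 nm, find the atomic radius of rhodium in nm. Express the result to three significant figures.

In an FCC lattice, atoms touch along the face diagonal, so √2·a = 4r.
r = √2·a/4 = 1.4142 × 0.381 / 4 = 0.135 nm.

0.135 nm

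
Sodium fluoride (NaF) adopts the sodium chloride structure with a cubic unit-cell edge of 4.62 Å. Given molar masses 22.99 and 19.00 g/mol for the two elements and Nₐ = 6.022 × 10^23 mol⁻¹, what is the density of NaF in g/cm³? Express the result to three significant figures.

2.83 g/cm³

The sodium chloride structure contains Z = 4 formula units per cell; M(NaF) = 22.99 + 19.00 = 41.99 g/mol.
a³ = (4.620 × 10^-8 cm)³ = 9.861 × 10^-23 cm³.
ρ = 4 × 41.99 / (6.022 × 10²³ × 9.861 × 10^-23) = 2.828 g/cm³.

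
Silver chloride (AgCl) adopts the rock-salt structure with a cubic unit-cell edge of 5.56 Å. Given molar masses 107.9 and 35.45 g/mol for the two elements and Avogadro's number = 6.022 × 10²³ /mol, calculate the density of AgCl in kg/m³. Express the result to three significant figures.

5540 kg/m³

The rock-salt structure contains Z = 4 formula units per cell; M(AgCl) = 107.9 + 35.45 = 143.35 g/mol.
a³ = (5.560 × 10^-8 cm)³ = 1.719 × 10^-22 cm³.
ρ = 4 × 143.35 / (6.022 × 10²³ × 1.719 × 10^-22) = 5.540 g/cm³ = 5540 kg/m³.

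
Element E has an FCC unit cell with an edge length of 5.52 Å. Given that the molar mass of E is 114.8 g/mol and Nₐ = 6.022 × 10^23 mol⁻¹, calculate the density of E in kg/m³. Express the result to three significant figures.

4530 kg/m³

An FCC unit cell contains Z = 4 atoms.
Cell volume: a³ = (5.52 Å)³ = (5.520 × 10^-8 cm)³ = 1.682 × 10^-22 cm³.
ρ = Z·M/(N_A·a³) = 4 × 114.8 / (6.022 × 10²³ × 1.682 × 10^-22) = 4.534 g/cm³ = 4530 kg/m³.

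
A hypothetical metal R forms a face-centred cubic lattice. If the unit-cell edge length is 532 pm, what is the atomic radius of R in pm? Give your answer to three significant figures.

In an FCC lattice, atoms touch along the face diagonal, so √2·a = 4r.
r = √2·a/4 = 1.4142 × 532 / 4 = 188 pm.

188 pm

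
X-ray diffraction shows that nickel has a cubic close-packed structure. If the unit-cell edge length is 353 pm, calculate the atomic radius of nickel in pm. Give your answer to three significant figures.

In an FCC lattice, atoms touch along the face diagonal, so √2·a = 4r.
r = √2·a/4 = 1.4142 × 353 / 4 = 125 pm.

125 pm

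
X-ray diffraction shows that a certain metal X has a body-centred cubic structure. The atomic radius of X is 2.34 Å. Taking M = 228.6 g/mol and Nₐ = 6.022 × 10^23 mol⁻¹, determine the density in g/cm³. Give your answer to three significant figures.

4.81 g/cm³

In a BCC lattice, atoms touch along the body diagonal, so √3·a = 4r, giving a = 5.404 Å = 5.404 × 10^-8 cm.
With Z = 2, ρ = Z·M/(N_A·a³) = 2 × 228.6 / (6.022 × 10²³ × 1.578 × 10^-22) = 4.811 g/cm³.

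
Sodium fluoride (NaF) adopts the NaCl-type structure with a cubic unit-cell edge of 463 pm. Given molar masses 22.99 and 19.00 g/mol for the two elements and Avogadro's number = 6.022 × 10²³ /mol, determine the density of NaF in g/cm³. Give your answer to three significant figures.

2.81 g/cm³

The NaCl-type structure contains Z = 4 formula units per cell; M(NaF) = 22.99 + 19.00 = 41.99 g/mol.
a³ = (4.630 × 10^-8 cm)³ = 9.925 × 10^-23 cm³.
ρ = 4 × 41.99 / (6.022 × 10²³ × 9.925 × 10^-23) = 2.810 g/cm³.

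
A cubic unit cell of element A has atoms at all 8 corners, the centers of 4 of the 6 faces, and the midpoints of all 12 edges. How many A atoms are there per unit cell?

6

Corner atoms are shared by 8 cells (1/8 each), face atoms by 2 (1/2 each), edge atoms by 4 (1/4 each).
Net atoms = 8 × 1/8 + 4 × 1/2 + 12 × 1/4 = 1 + 2 + 3 = 6.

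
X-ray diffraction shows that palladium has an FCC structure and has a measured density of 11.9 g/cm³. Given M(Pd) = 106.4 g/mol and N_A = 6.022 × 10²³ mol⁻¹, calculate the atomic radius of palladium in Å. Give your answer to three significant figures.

1.38 Å

For an FCC cell (Z = 4), a³ = Z·M/(N_A·ρ) = 4 × 106.4 / (6.022 × 10²³ × 11.90) = 5.939 × 10^-23 cm³, so a = 3.902 × 10^-8 cm = 3.902 Å.
Atoms touch along the face diagonal, so √2·a = 4r, so r = 0.3536 × a = 1.38 Å.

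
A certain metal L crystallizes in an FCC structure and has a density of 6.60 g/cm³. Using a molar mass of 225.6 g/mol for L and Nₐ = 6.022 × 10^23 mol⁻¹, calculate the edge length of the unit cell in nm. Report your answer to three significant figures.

With Z = 4 atoms per FCC cell, a³ = Z·M/(N_A·ρ) = 4 × 225.6 / (6.022 × 10²³ × 6.600 g/cm³) = 2.270 × 10^-22 cm³.
a = (2.270 × 10^-22)^(1/3) = 6.101 × 10^-8 cm = 0.610 nm.

0.610 nm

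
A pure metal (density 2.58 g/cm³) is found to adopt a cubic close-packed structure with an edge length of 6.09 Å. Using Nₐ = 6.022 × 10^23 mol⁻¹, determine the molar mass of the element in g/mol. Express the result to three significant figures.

87.7 g/mol

An FCC cell has Z = 4 atoms; a = 6.090 × 10^-8 cm.
M = ρ·N_A·a³/Z = 2.58 × 6.022 × 10²³ × 2.259 × 10^-22 / 4 = 87.7 g/mol.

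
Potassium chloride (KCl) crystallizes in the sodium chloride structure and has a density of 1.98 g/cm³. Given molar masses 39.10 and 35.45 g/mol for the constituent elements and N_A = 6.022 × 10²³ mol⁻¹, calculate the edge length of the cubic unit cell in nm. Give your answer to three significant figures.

M(KCl) = 74.55 g/mol; Z = 4 formula units per cell.
a³ = Z·M/(N_A·ρ) = 4 × 74.55 / (6.022 × 10²³ × 1.98) = 2.501 × 10^-22 cm³, so a = 6.300 × 10^-8 cm = 0.630 nm.

0.630 nm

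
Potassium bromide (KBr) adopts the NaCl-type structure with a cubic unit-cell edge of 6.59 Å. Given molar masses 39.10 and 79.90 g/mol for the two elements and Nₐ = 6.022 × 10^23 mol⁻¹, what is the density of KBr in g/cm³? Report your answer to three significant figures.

The NaCl-type structure contains Z = 4 formula units per cell; M(KBr) = 39.10 + 79.90 = 119.0 g/mol.
a³ = (6.590 × 10^-8 cm)³ = 2.862 × 10^-22 cm³.
ρ = 4 × 119.0 / (6.022 × 10²³ × 2.862 × 10^-22) = 2.762 g/cm³.

2.76 g/cm³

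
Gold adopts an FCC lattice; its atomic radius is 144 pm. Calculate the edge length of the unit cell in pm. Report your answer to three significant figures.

In an FCC lattice, atoms touch along the face diagonal, so √2·a = 4r.
a = 4r/√2 = 4 × 144 / 1.4142 = 407 pm.

407 pm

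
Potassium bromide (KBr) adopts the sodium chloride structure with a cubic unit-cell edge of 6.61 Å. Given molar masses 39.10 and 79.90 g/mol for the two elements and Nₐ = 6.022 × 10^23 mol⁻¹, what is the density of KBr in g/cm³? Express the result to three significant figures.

The sodium chloride structure contains Z = 4 formula units per cell; M(KBr) = 39.10 + 79.90 = 119.0 g/mol.
a³ = (6.610 × 10^-8 cm)³ = 2.888 × 10^-22 cm³.
ρ = 4 × 119.0 / (6.022 × 10²³ × 2.888 × 10^-22) = 2.737 g/cm³.

2.74 g/cm³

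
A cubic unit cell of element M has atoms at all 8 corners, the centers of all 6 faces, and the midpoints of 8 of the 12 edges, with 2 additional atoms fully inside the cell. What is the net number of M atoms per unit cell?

8

Corner atoms are shared by 8 cells (1/8 each), face atoms by 2 (1/2 each), edge atoms by 4 (1/4 each), interior atoms are unshared.
Net atoms = 8 × 1/8 + 6 × 1/2 + 8 × 1/4 + 2 = 1 + 3 + 2 + 2 = 8.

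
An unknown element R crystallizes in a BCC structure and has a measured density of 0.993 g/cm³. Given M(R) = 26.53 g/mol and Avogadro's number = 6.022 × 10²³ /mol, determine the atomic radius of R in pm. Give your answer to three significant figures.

For a BCC cell (Z = 2), a³ = Z·M/(N_A·ρ) = 2 × 26.53 / (6.022 × 10²³ × 0.9930) = 8.873 × 10^-23 cm³, so a = 4.460 × 10^-8 cm = 446.0 pm.
Atoms touch along the body diagonal, so √3·a = 4r, so r = 0.4330 × a = 193 pm.

193 pm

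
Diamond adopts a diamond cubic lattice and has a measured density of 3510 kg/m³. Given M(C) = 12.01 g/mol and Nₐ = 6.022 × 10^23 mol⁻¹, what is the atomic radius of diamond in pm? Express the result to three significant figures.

For a diamond cubic cell (Z = 8), a³ = Z·M/(N_A·ρ) = 8 × 12.01 / (6.022 × 10²³ × 3.510) = 4.546 × 10^-23 cm³, so a = 3.569 × 10^-8 cm = 356.9 pm.
Nearest neighbors lie along the body diagonal with √3·a = 8r, so r = 0.2165 × a = 77.3 pm.

77.3 pm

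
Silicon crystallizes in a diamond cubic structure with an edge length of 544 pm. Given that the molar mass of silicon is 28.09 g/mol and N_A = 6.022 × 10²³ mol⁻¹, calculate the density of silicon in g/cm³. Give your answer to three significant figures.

2.32 g/cm³

A diamond cubic unit cell contains Z = 8 atoms.
Cell volume: a³ = (544 pm)³ = (5.440 × 10^-8 cm)³ = 1.610 × 10^-22 cm³.
ρ = Z·M/(N_A·a³) = 8 × 28.09 / (6.022 × 10²³ × 1.610 × 10^-22) = 2.318 g/cm³.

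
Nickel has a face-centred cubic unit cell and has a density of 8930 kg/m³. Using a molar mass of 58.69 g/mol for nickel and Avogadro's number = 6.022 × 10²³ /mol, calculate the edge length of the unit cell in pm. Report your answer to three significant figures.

352 pm

With Z = 4 atoms per FCC cell, a³ = Z·M/(N_A·ρ) = 4 × 58.69 / (6.022 × 10²³ × 8.930 g/cm³) = 4.365 × 10^-23 cm³.
a = (4.365 × 10^-23)^(1/3) = 3.521 × 10^-8 cm = 352 pm.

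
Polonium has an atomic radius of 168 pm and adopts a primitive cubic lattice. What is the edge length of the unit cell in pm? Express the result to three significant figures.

336 pm

In a simple cubic lattice, atoms touch along the cell edge, so a = 2r.
a = 2r = 2 × 168 = 336 pm.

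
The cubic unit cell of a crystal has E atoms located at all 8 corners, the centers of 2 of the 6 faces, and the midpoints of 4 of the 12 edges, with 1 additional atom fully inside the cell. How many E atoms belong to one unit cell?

Corner atoms are shared by 8 cells (1/8 each), face atoms by 2 (1/2 each), edge atoms by 4 (1/4 each), interior atoms are unshared.
Net atoms = 8 × 1/8 + 2 × 1/2 + 4 × 1/4 + 1 = 1 + 1 + 1 + 1 = 4.

4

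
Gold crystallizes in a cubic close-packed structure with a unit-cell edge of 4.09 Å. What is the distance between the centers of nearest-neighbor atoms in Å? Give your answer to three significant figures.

2.89 Å

In an FCC structure, atoms touch along the face diagonal, so √2·a = 4r; the nearest-neighbor distance equals 2r = 0.7071·a.
d = 0.7071 × 4.09 = 2.89 Å.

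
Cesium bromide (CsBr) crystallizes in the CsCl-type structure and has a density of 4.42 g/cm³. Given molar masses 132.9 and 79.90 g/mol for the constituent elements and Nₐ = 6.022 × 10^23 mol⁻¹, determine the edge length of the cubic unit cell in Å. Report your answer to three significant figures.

4.31 Å

M(CsBr) = 212.8 g/mol; Z = 1 formula unit per cell.
a³ = Z·M/(N_A·ρ) = 1 × 212.8 / (6.022 × 10²³ × 4.42) = 7.995 × 10^-23 cm³, so a = 4.308 × 10^-8 cm = 4.31 Å.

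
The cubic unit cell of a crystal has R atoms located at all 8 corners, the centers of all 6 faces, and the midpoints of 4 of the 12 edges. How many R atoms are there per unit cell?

Corner atoms are shared by 8 cells (1/8 each), face atoms by 2 (1/2 each), edge atoms by 4 (1/4 each).
Net atoms = 8 × 1/8 + 6 × 1/2 + 4 × 1/4 = 1 + 3 + 1 = 5.

5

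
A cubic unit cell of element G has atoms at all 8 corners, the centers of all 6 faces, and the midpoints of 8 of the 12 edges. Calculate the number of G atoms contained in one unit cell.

6

Corner atoms are shared by 8 cells (1/8 each), face atoms by 2 (1/2 each), edge atoms by 4 (1/4 each).
Net atoms = 8 × 1/8 + 6 × 1/2 + 8 × 1/4 = 1 + 3 + 2 = 6.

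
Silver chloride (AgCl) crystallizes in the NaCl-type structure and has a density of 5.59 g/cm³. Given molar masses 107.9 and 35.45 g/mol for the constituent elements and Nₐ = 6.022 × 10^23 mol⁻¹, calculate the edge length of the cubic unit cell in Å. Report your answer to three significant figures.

M(AgCl) = 143.35 g/mol; Z = 4 formula units per cell.
a³ = Z·M/(N_A·ρ) = 4 × 143.35 / (6.022 × 10²³ × 5.59) = 1.703 × 10^-22 cm³, so a = 5.543 × 10^-8 cm = 5.54 Å.

5.54 Å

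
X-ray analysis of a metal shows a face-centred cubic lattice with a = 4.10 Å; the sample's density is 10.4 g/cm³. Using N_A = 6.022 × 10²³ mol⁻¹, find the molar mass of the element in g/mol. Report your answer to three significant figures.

108 g/mol

An FCC cell has Z = 4 atoms; a = 4.100 × 10^-8 cm.
M = ρ·N_A·a³/Z = 10.4 × 6.022 × 10²³ × 6.892 × 10^-23 / 4 = 108 g/mol.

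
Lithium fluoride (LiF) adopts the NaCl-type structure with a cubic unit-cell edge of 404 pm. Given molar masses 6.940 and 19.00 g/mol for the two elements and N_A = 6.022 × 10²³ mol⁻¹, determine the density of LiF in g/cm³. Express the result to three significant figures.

2.61 g/cm³

The NaCl-type structure contains Z = 4 formula units per cell; M(LiF) = 6.940 + 19.00 = 25.94 g/mol.
a³ = (4.040 × 10^-8 cm)³ = 6.594 × 10^-23 cm³.
ρ = 4 × 25.94 / (6.022 × 10²³ × 6.594 × 10^-23) = 2.613 g/cm³.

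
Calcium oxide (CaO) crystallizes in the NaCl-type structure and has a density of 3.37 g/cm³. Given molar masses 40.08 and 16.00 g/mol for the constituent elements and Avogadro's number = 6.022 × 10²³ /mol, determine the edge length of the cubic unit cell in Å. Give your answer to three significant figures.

4.80 Å

M(CaO) = 56.08 g/mol; Z = 4 formula units per cell.
a³ = Z·M/(N_A·ρ) = 4 × 56.08 / (6.022 × 10²³ × 3.37) = 1.105 × 10^-22 cm³, so a = 4.799 × 10^-8 cm = 4.80 Å.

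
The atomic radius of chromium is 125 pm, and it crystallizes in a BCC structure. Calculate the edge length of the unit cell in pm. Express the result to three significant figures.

In a BCC lattice, atoms touch along the body diagonal, so √3·a = 4r.
a = 4r/√3 = 4 × 125 / 1.7321 = 289 pm.

289 pm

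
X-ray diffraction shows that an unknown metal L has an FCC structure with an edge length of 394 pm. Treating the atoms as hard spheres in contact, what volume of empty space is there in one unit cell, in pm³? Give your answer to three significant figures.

In an FCC lattice atoms touch along the face diagonal, so √2·a = 4r, so r = 0.3536a = 139.3 pm.
V_cell = a³ = 6.116 × 10^7 pm³; V_atoms = 4 × (4/3)πr³ = 4.529 × 10^7 pm³.
Empty space = 6.116 × 10^7 − 4.529 × 10^7 = 1.59 × 10^7 pm³.

1.59 × 10^7 pm³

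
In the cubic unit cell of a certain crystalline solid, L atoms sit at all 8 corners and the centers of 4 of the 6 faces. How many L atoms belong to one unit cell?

Corner atoms are shared by 8 cells (1/8 each), face atoms by 2 (1/2 each).
Net atoms = 8 × 1/8 + 4 × 1/2 = 1 + 2 = 3.

3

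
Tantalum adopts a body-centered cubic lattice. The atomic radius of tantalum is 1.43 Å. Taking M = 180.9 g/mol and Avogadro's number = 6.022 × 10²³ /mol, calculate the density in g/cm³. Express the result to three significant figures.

In a BCC lattice, atoms touch along the body diagonal, so √3·a = 4r, giving a = 3.302 Å = 3.302 × 10^-8 cm.
With Z = 2, ρ = Z·M/(N_A·a³) = 2 × 180.9 / (6.022 × 10²³ × 3.602 × 10^-23) = 16.68 g/cm³.

16.7 g/cm³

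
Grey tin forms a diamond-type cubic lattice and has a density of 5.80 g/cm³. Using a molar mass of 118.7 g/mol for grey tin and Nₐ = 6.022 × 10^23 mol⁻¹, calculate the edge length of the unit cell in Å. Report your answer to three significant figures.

6.48 Å

With Z = 8 atoms per diamond cubic cell, a³ = Z·M/(N_A·ρ) = 8 × 118.7 / (6.022 × 10²³ × 5.800 g/cm³) = 2.719 × 10^-22 cm³.
a = (2.719 × 10^-22)^(1/3) = 6.478 × 10^-8 cm = 6.48 Å.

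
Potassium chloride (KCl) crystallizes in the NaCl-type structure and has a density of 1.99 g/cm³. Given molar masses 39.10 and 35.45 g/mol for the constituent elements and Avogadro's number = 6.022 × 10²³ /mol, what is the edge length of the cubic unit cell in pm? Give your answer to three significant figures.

M(KCl) = 74.55 g/mol; Z = 4 formula units per cell.
a³ = Z·M/(N_A·ρ) = 4 × 74.55 / (6.022 × 10²³ × 1.99) = 2.488 × 10^-22 cm³, so a = 6.290 × 10^-8 cm = 629 pm.

629 pm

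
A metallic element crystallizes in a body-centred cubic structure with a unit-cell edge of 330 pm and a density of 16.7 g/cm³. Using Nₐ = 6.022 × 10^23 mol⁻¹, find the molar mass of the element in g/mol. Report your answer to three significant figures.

181 g/mol

A BCC cell has Z = 2 atoms; a = 3.300 × 10^-8 cm.
M = ρ·N_A·a³/Z = 16.7 × 6.022 × 10²³ × 3.594 × 10^-23 / 2 = 181 g/mol.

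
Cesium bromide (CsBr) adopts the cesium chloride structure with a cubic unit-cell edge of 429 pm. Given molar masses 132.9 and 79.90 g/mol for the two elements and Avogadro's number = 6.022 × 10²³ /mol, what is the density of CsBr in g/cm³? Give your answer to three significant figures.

4.48 g/cm³

The cesium chloride structure contains Z = 1 formula unit per cell; M(CsBr) = 132.9 + 79.90 = 212.8 g/mol.
a³ = (4.290 × 10^-8 cm)³ = 7.895 × 10^-23 cm³.
ρ = 1 × 212.8 / (6.022 × 10²³ × 7.895 × 10^-23) = 4.476 g/cm³.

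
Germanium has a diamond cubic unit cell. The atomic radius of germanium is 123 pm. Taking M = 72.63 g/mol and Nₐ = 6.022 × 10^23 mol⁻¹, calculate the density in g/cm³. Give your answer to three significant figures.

5.26 g/cm³

In a diamond cubic lattice, nearest neighbors lie along the body diagonal with √3·a = 8r, giving a = 568.1 pm = 5.681 × 10^-8 cm.
With Z = 8, ρ = Z·M/(N_A·a³) = 8 × 72.63 / (6.022 × 10²³ × 1.834 × 10^-22) = 5.262 g/cm³.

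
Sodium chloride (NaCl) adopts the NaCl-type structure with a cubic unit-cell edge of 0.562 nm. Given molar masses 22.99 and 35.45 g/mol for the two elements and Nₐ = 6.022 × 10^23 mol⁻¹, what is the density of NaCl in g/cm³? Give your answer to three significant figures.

The NaCl-type structure contains Z = 4 formula units per cell; M(NaCl) = 22.99 + 35.45 = 58.44 g/mol.
a³ = (5.620 × 10^-8 cm)³ = 1.775 × 10^-22 cm³.
ρ = 4 × 58.44 / (6.022 × 10²³ × 1.775 × 10^-22) = 2.187 g/cm³.

2.19 g/cm³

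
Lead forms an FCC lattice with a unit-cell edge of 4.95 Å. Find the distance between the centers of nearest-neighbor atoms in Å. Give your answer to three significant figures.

3.50 Å

In an FCC structure, atoms touch along the face diagonal, so √2·a = 4r; the nearest-neighbor distance equals 2r = 0.7071·a.
d = 0.7071 × 4.95 = 3.50 Å.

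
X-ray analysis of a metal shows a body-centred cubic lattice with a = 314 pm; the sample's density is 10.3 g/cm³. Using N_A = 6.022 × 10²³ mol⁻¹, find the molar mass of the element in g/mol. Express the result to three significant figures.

96.0 g/mol

A BCC cell has Z = 2 atoms; a = 3.140 × 10^-8 cm.
M = ρ·N_A·a³/Z = 10.3 × 6.022 × 10²³ × 3.096 × 10^-23 / 2 = 96.0 g/mol.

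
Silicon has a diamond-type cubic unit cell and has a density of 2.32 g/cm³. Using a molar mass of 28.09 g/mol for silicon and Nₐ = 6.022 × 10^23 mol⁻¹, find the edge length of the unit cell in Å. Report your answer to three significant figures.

5.44 Å

With Z = 8 atoms per diamond cubic cell, a³ = Z·M/(N_A·ρ) = 8 × 28.09 / (6.022 × 10²³ × 2.320 g/cm³) = 1.608 × 10^-22 cm³.
a = (1.608 × 10^-22)^(1/3) = 5.438 × 10^-8 cm = 5.44 Å.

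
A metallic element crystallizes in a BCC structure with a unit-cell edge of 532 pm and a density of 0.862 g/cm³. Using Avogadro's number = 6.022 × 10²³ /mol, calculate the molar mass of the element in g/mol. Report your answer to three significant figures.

A BCC cell has Z = 2 atoms; a = 5.320 × 10^-8 cm.
M = ρ·N_A·a³/Z = 0.862 × 6.022 × 10²³ × 1.506 × 10^-22 / 2 = 39.1 g/mol.

39.1 g/mol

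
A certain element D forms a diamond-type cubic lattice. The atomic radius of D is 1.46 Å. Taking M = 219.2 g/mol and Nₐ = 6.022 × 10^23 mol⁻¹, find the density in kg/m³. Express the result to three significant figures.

In a diamond cubic lattice, nearest neighbors lie along the body diagonal with √3·a = 8r, giving a = 6.743 Å = 6.743 × 10^-8 cm.
With Z = 8, ρ = Z·M/(N_A·a³) = 8 × 219.2 / (6.022 × 10²³ × 3.067 × 10^-22) = 9.496 g/cm³ = 9500 kg/m³.

9500 kg/m³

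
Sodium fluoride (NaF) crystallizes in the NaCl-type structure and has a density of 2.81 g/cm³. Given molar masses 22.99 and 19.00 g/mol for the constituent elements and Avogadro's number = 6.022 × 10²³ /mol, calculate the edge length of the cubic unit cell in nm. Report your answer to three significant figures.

0.463 nm

M(NaF) = 41.99 g/mol; Z = 4 formula units per cell.
a³ = Z·M/(N_A·ρ) = 4 × 41.99 / (6.022 × 10²³ × 2.81) = 9.926 × 10^-23 cm³, so a = 4.630 × 10^-8 cm = 0.463 nm.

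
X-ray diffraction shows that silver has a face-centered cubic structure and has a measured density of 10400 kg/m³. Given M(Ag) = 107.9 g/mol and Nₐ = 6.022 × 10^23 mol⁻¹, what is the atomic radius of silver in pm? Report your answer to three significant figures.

145 pm

For an FCC cell (Z = 4), a³ = Z·M/(N_A·ρ) = 4 × 107.9 / (6.022 × 10²³ × 10.40) = 6.891 × 10^-23 cm³, so a = 4.100 × 10^-8 cm = 410.0 pm.
Atoms touch along the face diagonal, so √2·a = 4r, so r = 0.3536 × a = 145 pm.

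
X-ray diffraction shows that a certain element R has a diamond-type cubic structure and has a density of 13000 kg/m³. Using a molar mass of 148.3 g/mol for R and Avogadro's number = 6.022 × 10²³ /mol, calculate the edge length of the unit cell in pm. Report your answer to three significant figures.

533 pm

With Z = 8 atoms per diamond cubic cell, a³ = Z·M/(N_A·ρ) = 8 × 148.3 / (6.022 × 10²³ × 13.00 g/cm³) = 1.515 × 10^-22 cm³.
a = (1.515 × 10^-22)^(1/3) = 5.331 × 10^-8 cm = 533 pm.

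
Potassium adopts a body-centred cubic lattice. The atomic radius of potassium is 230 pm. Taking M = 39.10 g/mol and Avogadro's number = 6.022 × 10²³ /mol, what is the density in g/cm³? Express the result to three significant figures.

In a BCC lattice, atoms touch along the body diagonal, so √3·a = 4r, giving a = 531.2 pm = 5.312 × 10^-8 cm.
With Z = 2, ρ = Z·M/(N_A·a³) = 2 × 39.10 / (6.022 × 10²³ × 1.499 × 10^-22) = 0.8665 g/cm³.

0.867 g/cm³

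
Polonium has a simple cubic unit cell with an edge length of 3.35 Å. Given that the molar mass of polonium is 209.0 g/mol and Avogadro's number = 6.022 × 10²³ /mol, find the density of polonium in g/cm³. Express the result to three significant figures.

A simple cubic unit cell contains Z = 1 atom.
Cell volume: a³ = (3.35 Å)³ = (3.350 × 10^-8 cm)³ = 3.760 × 10^-23 cm³.
ρ = Z·M/(N_A·a³) = 1 × 209.0 / (6.022 × 10²³ × 3.760 × 10^-23) = 9.231 g/cm³.

9.23 g/cm³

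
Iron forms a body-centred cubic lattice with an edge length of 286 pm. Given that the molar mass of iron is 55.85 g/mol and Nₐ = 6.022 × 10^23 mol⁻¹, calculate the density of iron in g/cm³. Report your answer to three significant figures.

7.93 g/cm³

A BCC unit cell contains Z = 2 atoms.
Cell volume: a³ = (286 pm)³ = (2.860 × 10^-8 cm)³ = 2.339 × 10^-23 cm³.
ρ = Z·M/(N_A·a³) = 2 × 55.85 / (6.022 × 10²³ × 2.339 × 10^-23) = 7.929 g/cm³.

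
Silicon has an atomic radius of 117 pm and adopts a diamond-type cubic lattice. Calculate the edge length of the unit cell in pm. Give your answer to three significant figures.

In a diamond cubic lattice, nearest neighbors lie along the body diagonal with √3·a = 8r.
a = 8r/√3 = 8 × 117 / 1.7321 = 540 pm.

540 pm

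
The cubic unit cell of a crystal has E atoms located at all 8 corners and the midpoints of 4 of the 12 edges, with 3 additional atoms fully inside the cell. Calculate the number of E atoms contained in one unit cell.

Corner atoms are shared by 8 cells (1/8 each), edge atoms by 4 (1/4 each), interior atoms are unshared.
Net atoms = 8 × 1/8 + 4 × 1/4 + 3 = 1 + 1 + 3 = 5.

5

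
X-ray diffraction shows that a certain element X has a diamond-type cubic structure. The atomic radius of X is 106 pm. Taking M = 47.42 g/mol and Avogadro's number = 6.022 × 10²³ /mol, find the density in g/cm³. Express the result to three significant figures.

In a diamond cubic lattice, nearest neighbors lie along the body diagonal with √3·a = 8r, giving a = 489.6 pm = 4.896 × 10^-8 cm.
With Z = 8, ρ = Z·M/(N_A·a³) = 8 × 47.42 / (6.022 × 10²³ × 1.174 × 10^-22) = 5.368 g/cm³.

5.37 g/cm³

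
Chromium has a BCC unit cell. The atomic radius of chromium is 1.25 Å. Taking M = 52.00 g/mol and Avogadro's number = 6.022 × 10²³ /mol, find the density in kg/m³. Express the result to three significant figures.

7180 kg/m³

In a BCC lattice, atoms touch along the body diagonal, so √3·a = 4r, giving a = 2.887 Å = 2.887 × 10^-8 cm.
With Z = 2, ρ = Z·M/(N_A·a³) = 2 × 52.00 / (6.022 × 10²³ × 2.406 × 10^-23) = 7.179 g/cm³ = 7180 kg/m³.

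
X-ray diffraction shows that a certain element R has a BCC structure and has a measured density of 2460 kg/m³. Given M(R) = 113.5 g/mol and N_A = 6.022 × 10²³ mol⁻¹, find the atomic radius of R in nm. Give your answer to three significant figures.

For a BCC cell (Z = 2), a³ = Z·M/(N_A·ρ) = 2 × 113.5 / (6.022 × 10²³ × 2.460) = 1.532 × 10^-22 cm³, so a = 5.351 × 10^-8 cm = 0.5351 nm.
Atoms touch along the body diagonal, so √3·a = 4r, so r = 0.4330 × a = 0.232 nm.

0.232 nm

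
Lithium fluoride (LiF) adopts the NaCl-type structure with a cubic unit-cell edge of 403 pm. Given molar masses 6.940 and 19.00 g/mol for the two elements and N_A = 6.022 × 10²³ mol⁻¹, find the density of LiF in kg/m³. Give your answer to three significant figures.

The NaCl-type structure contains Z = 4 formula units per cell; M(LiF) = 6.940 + 19.00 = 25.94 g/mol.
a³ = (4.030 × 10^-8 cm)³ = 6.545 × 10^-23 cm³.
ρ = 4 × 25.94 / (6.022 × 10²³ × 6.545 × 10^-23) = 2.633 g/cm³ = 2630 kg/m³.

2630 kg/m³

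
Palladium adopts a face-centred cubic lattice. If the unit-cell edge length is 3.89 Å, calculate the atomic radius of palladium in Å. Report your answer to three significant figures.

1.38 Å

In an FCC lattice, atoms touch along the face diagonal, so √2·a = 4r.
r = √2·a/4 = 1.4142 × 3.89 / 4 = 1.38 Å.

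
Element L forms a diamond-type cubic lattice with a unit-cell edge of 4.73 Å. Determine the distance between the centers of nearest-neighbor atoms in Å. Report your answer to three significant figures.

2.05 Å

In a diamond cubic structure, nearest neighbors lie along the body diagonal with √3·a = 8r; the nearest-neighbor distance equals 2r = 0.4330·a.
d = 0.4330 × 4.73 = 2.05 Å.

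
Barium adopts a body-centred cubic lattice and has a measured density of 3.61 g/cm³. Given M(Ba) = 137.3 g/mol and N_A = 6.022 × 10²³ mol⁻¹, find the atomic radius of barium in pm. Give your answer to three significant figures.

For a BCC cell (Z = 2), a³ = Z·M/(N_A·ρ) = 2 × 137.3 / (6.022 × 10²³ × 3.610) = 1.263 × 10^-22 cm³, so a = 5.017 × 10^-8 cm = 501.7 pm.
Atoms touch along the body diagonal, so √3·a = 4r, so r = 0.4330 × a = 217 pm.

217 pm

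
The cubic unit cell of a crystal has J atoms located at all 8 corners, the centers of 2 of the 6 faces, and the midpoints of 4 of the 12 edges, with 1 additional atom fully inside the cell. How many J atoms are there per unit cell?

Corner atoms are shared by 8 cells (1/8 each), face atoms by 2 (1/2 each), edge atoms by 4 (1/4 each), interior atoms are unshared.
Net atoms = 8 × 1/8 + 2 × 1/2 + 4 × 1/4 + 1 = 1 + 1 + 1 + 1 = 4.

4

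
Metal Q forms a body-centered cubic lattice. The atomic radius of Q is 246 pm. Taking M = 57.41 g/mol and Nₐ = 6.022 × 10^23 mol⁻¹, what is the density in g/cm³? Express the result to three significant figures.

1.04 g/cm³

In a BCC lattice, atoms touch along the body diagonal, so √3·a = 4r, giving a = 568.1 pm = 5.681 × 10^-8 cm.
With Z = 2, ρ = Z·M/(N_A·a³) = 2 × 57.41 / (6.022 × 10²³ × 1.834 × 10^-22) = 1.040 g/cm³.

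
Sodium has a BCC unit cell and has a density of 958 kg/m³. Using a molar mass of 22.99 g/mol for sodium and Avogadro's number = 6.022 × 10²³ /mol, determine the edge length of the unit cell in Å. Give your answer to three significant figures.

4.30 Å

With Z = 2 atoms per BCC cell, a³ = Z·M/(N_A·ρ) = 2 × 22.99 / (6.022 × 10²³ × 0.9580 g/cm³) = 7.970 × 10^-23 cm³.
a = (7.970 × 10^-23)^(1/3) = 4.303 × 10^-8 cm = 4.30 Å.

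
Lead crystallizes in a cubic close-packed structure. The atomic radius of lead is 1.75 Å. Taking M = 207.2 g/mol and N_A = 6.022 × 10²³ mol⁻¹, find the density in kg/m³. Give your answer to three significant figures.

In an FCC lattice, atoms touch along the face diagonal, so √2·a = 4r, giving a = 4.950 Å = 4.950 × 10^-8 cm.
With Z = 4, ρ = Z·M/(N_A·a³) = 4 × 207.2 / (6.022 × 10²³ × 1.213 × 10^-22) = 11.35 g/cm³ = 11300 kg/m³.

11300 kg/m³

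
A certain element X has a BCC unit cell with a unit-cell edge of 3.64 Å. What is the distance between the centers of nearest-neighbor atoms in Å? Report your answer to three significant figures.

In a BCC structure, atoms touch along the body diagonal, so √3·a = 4r; the nearest-neighbor distance equals 2r = 0.8660·a.
d = 0.8660 × 3.64 = 3.15 Å.

3.15 Å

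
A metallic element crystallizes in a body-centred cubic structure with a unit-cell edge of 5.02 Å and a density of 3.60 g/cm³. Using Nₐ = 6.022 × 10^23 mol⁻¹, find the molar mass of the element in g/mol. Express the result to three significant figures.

A BCC cell has Z = 2 atoms; a = 5.020 × 10^-8 cm.
M = ρ·N_A·a³/Z = 3.60 × 6.022 × 10²³ × 1.265 × 10^-22 / 2 = 137 g/mol.

137 g/mol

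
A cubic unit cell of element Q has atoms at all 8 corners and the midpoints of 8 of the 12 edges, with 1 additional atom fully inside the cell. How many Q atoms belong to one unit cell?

4

Corner atoms are shared by 8 cells (1/8 each), edge atoms by 4 (1/4 each), interior atoms are unshared.
Net atoms = 8 × 1/8 + 8 × 1/4 + 1 = 1 + 2 + 1 = 4.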